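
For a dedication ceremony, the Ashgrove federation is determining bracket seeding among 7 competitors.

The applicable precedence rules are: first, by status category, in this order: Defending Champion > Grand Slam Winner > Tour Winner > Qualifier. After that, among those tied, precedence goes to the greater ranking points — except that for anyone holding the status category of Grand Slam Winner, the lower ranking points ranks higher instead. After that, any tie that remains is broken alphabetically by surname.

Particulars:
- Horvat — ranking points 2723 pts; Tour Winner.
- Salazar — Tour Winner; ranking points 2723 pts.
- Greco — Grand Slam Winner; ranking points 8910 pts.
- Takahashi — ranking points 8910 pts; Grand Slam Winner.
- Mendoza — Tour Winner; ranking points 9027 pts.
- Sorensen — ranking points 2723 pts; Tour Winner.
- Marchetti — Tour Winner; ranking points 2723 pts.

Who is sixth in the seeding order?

Salazar

By status category: Greco and Takahashi (Grand Slam Winner); then Mendoza, Horvat, Marchetti, Salazar and Sorensen (Tour Winner).
Greco and Takahashi both have ranking points 8910 pts, so the next rule applies.
Among Greco and Takahashi, alphabetically by surname: Greco before Takahashi.
Among Mendoza, Horvat, Marchetti, Salazar and Sorensen, by ranking points (higher first): Mendoza (9027 pts) before Horvat, Marchetti, Salazar and Sorensen (2723 pts).
Among Horvat, Marchetti, Salazar and Sorensen, alphabetically by surname: Horvat before Marchetti before Salazar before Sorensen.
Order: Greco, Takahashi, Mendoza, Horvat, Marchetti, Salazar, Sorensen.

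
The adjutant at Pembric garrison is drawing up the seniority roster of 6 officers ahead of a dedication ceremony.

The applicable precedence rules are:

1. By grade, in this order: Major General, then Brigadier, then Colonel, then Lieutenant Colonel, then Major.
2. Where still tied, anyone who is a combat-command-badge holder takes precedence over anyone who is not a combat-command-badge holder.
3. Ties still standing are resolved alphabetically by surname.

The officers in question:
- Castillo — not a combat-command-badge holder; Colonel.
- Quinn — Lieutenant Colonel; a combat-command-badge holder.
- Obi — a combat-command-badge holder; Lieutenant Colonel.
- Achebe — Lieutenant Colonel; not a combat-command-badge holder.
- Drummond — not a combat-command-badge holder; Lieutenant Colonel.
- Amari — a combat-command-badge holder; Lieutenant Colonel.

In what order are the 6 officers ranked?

By grade: Castillo (Colonel); then Amari, Obi, Quinn, Achebe and Drummond (Lieutenant Colonel).
Among Amari, Obi, Quinn, Achebe and Drummond, a combat-command-badge holder before not a combat-command-badge holder: Amari, Obi and Quinn (a combat-command-badge holder) before Achebe and Drummond (not a combat-command-badge holder).
Among Amari, Obi and Quinn, alphabetically by surname: Amari before Obi before Quinn.
Among Achebe and Drummond, alphabetically by surname: Achebe before Drummond.
Full order: Castillo, Amari, Obi, Quinn, Achebe, Drummond.

Castillo, Amari, Obi, Quinn, Achebe, Drummond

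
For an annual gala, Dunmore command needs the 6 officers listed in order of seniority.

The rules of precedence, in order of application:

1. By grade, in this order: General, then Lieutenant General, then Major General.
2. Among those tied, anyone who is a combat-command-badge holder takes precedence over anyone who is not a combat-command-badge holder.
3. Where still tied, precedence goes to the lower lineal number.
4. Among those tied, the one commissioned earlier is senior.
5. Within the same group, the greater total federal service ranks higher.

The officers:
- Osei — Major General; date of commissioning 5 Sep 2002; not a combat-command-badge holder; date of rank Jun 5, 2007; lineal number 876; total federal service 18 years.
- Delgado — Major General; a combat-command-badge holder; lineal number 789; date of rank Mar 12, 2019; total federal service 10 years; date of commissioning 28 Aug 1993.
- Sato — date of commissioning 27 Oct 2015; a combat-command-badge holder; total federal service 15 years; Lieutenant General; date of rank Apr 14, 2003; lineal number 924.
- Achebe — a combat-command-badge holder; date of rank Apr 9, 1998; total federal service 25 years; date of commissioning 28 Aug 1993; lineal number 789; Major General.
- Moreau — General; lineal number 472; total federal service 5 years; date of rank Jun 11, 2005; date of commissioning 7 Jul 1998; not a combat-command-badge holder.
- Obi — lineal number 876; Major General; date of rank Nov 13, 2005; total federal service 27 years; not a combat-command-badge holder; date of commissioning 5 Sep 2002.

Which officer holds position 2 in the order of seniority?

By grade: Moreau (General); then Sato (Lieutenant General); then Achebe, Delgado, Obi and Osei (Major General).
Among Achebe, Delgado, Obi and Osei, a combat-command-badge holder before not a combat-command-badge holder: Achebe and Delgado (a combat-command-badge holder) before Obi and Osei (not a combat-command-badge holder).
Achebe and Delgado both have lineal number 789, so the next rule applies.
Achebe and Delgado both have date of commissioning 28 Aug 1993, so the next rule applies.
Among Achebe and Delgado, by total federal service (higher first): Achebe (25 years) before Delgado (10 years).
Obi and Osei both have lineal number 876, so the next rule applies.
Obi and Osei both have date of commissioning 5 Sep 2002, so the next rule applies.
Among Obi and Osei, by total federal service (higher first): Obi (27 years) before Osei (18 years).
Order: Moreau, Sato, Achebe, Delgado, Obi, Osei.

Sato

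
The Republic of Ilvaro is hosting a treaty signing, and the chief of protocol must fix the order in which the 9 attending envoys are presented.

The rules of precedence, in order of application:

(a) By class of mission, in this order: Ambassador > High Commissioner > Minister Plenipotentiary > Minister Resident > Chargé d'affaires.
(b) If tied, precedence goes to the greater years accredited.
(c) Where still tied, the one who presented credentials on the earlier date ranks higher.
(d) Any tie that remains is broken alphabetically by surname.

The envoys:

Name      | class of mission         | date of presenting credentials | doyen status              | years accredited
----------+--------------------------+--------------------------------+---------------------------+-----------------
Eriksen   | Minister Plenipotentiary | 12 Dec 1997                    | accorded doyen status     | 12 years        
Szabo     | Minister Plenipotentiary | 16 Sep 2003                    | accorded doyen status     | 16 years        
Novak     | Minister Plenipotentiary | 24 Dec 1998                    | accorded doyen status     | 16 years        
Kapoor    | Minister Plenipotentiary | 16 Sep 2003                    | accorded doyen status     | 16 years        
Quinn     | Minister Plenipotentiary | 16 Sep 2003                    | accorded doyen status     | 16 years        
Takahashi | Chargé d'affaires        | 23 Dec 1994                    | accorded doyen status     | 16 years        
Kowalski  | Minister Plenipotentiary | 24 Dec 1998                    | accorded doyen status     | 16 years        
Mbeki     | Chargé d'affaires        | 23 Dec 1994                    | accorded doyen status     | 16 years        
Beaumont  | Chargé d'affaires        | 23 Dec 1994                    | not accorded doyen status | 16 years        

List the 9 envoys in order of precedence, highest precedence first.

By class of mission: Kowalski, Novak, Kapoor, Quinn, Szabo and Eriksen (Minister Plenipotentiary); then Beaumont, Mbeki and Takahashi (Chargé d'affaires).
Among Kowalski, Novak, Kapoor, Quinn, Szabo and Eriksen, by years accredited (higher first): Kowalski, Novak, Kapoor, Quinn and Szabo (16 years) before Eriksen (12 years).
Among Kowalski, Novak, Kapoor, Quinn and Szabo, by date of presenting credentials (earlier first): Kowalski and Novak (24 Dec 1998) before Kapoor, Quinn and Szabo (16 Sep 2003).
Among Kowalski and Novak, alphabetically by surname: Kowalski before Novak.
Among Kapoor, Quinn and Szabo, alphabetically by surname: Kapoor before Quinn before Szabo.
Beaumont, Mbeki and Takahashi all have years accredited 16 years, so the next rule applies.
Beaumont, Mbeki and Takahashi all have date of presenting credentials 23 Dec 1994, so the next rule applies.
Among Beaumont, Mbeki and Takahashi, alphabetically by surname: Beaumont before Mbeki before Takahashi.
Full order: Kowalski, Novak, Kapoor, Quinn, Szabo, Eriksen, Beaumont, Mbeki, Takahashi.

Kowalski, Novak, Kapoor, Quinn, Szabo, Eriksen, Beaumont, Mbeki, Takahashi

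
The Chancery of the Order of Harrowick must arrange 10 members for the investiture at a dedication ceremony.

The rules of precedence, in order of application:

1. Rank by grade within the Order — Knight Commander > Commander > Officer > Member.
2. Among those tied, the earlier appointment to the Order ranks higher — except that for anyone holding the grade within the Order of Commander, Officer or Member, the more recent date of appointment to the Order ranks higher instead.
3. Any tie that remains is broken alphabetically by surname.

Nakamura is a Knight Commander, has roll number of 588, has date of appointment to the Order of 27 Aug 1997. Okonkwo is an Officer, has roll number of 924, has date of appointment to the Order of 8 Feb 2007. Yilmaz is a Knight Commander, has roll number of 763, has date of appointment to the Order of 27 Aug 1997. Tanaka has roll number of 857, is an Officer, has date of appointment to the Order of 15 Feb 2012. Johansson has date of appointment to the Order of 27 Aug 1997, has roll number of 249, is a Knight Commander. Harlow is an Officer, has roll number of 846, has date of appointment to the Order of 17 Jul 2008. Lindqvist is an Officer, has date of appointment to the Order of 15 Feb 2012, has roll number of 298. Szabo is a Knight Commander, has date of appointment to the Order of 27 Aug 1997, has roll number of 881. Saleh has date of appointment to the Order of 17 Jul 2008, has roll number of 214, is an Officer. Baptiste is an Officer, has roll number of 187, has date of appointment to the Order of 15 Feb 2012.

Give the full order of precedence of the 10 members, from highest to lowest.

Johansson, Nakamura, Szabo, Yilmaz, Baptiste, Lindqvist, Tanaka, Harlow, Saleh, Okonkwo

By grade within the Order: Johansson, Nakamura, Szabo and Yilmaz (Knight Commander); then Baptiste, Lindqvist, Tanaka, Harlow, Saleh and Okonkwo (Officer).
Johansson, Nakamura, Szabo and Yilmaz all have date of appointment to the Order 27 Aug 1997, so the next rule applies.
Among Johansson, Nakamura, Szabo and Yilmaz, alphabetically by surname: Johansson before Nakamura before Szabo before Yilmaz.
Among Baptiste, Lindqvist, Tanaka, Harlow, Saleh and Okonkwo, by date of appointment to the Order (later first) (reversed rule for this group): Baptiste, Lindqvist and Tanaka (15 Feb 2012) before Harlow and Saleh (17 Jul 2008) before Okonkwo (8 Feb 2007).
Among Baptiste, Lindqvist and Tanaka, alphabetically by surname: Baptiste before Lindqvist before Tanaka.
Among Harlow and Saleh, alphabetically by surname: Harlow before Saleh.
Full order: Johansson, Nakamura, Szabo, Yilmaz, Baptiste, Lindqvist, Tanaka, Harlow, Saleh, Okonkwo.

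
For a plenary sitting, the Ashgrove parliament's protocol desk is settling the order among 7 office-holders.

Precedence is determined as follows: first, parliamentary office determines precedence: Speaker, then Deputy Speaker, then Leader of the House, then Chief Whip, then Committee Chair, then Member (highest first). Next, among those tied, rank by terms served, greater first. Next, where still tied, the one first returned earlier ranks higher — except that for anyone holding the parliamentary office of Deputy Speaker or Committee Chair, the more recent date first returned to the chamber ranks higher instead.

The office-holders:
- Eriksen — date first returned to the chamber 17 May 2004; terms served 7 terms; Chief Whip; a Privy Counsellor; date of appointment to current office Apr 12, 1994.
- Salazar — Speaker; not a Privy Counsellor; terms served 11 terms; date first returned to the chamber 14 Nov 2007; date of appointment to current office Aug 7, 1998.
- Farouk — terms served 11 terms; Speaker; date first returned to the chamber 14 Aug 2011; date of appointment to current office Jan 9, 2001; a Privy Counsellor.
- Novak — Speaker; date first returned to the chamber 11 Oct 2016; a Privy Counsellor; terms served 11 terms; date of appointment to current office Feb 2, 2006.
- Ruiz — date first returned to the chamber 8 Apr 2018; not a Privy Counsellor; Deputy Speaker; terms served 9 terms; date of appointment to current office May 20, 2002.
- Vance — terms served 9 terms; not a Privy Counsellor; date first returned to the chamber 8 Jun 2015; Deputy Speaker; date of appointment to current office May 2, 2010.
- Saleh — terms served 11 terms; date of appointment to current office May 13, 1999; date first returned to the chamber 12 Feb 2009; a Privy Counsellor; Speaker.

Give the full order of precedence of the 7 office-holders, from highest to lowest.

Salazar, Saleh, Farouk, Novak, Ruiz, Vance, Eriksen

By parliamentary office: Salazar, Saleh, Farouk and Novak (Speaker); then Ruiz and Vance (Deputy Speaker); then Eriksen (Chief Whip).
Salazar, Saleh, Farouk and Novak all have terms served 11 terms, so the next rule applies.
Among Salazar, Saleh, Farouk and Novak, by date first returned to the chamber (earlier first): Salazar (14 Nov 2007) before Saleh (12 Feb 2009) before Farouk (14 Aug 2011) before Novak (11 Oct 2016).
Ruiz and Vance both have terms served 9 terms, so the next rule applies.
Among Ruiz and Vance, by date first returned to the chamber (later first) (reversed rule for this group): Ruiz (8 Apr 2018) before Vance (8 Jun 2015).
Full order: Salazar, Saleh, Farouk, Novak, Ruiz, Vance, Eriksen.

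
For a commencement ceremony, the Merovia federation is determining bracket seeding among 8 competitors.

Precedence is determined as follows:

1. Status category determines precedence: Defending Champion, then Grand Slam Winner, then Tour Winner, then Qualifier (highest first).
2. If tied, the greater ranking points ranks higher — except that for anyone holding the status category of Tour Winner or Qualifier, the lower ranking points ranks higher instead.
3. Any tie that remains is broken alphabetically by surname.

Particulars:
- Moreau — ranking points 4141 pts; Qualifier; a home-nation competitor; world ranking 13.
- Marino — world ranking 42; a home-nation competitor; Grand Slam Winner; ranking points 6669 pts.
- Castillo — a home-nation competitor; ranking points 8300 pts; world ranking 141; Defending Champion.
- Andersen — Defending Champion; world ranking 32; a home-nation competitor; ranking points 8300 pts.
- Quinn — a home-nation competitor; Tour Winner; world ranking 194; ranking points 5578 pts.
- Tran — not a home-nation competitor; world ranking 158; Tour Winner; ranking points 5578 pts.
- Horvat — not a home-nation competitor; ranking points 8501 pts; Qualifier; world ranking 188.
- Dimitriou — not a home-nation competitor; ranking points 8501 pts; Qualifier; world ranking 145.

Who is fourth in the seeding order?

By status category: Andersen and Castillo (Defending Champion); then Marino (Grand Slam Winner); then Quinn and Tran (Tour Winner); then Moreau, Dimitriou and Horvat (Qualifier).
Andersen and Castillo both have ranking points 8300 pts, so the next rule applies.
Among Andersen and Castillo, alphabetically by surname: Andersen before Castillo.
Quinn and Tran both have ranking points 5578 pts, so the next rule applies.
Among Quinn and Tran, alphabetically by surname: Quinn before Tran.
Among Moreau, Dimitriou and Horvat, by ranking points (lower first) (reversed rule for this group): Moreau (4141 pts) before Dimitriou and Horvat (8501 pts).
Among Dimitriou and Horvat, alphabetically by surname: Dimitriou before Horvat.
Order: Andersen, Castillo, Marino, Quinn, Tran, Moreau, Dimitriou, Horvat.

Quinn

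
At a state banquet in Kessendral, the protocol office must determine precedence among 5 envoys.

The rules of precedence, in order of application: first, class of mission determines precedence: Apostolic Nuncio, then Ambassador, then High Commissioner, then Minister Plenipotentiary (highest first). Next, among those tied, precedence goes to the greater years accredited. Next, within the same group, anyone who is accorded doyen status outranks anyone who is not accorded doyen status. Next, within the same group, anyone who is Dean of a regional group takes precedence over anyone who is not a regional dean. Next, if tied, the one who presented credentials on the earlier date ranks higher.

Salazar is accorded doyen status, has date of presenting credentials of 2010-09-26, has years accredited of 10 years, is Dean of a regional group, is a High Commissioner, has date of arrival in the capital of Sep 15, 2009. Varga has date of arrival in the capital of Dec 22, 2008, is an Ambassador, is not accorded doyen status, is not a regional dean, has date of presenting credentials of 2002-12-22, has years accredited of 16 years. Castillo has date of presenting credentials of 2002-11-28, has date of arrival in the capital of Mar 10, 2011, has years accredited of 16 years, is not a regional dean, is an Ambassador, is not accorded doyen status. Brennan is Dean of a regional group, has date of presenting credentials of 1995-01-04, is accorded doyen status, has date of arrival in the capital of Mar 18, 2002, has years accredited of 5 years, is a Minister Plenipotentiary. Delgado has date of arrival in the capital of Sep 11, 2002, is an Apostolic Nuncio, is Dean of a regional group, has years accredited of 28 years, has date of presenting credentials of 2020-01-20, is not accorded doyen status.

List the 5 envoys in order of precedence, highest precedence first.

By class of mission: Delgado (Apostolic Nuncio); then Castillo and Varga (Ambassador); then Salazar (High Commissioner); then Brennan (Minister Plenipotentiary).
Castillo and Varga both have years accredited 16 years, so the next rule applies.
Castillo and Varga are each not accorded doyen status, so the next rule applies.
Castillo and Varga are each not a regional dean, so the next rule applies.
Among Castillo and Varga, by date of presenting credentials (earlier first): Castillo (2002-11-28) before Varga (2002-12-22).
Full order: Delgado, Castillo, Varga, Salazar, Brennan.

Delgado, Castillo, Varga, Salazar, Brennan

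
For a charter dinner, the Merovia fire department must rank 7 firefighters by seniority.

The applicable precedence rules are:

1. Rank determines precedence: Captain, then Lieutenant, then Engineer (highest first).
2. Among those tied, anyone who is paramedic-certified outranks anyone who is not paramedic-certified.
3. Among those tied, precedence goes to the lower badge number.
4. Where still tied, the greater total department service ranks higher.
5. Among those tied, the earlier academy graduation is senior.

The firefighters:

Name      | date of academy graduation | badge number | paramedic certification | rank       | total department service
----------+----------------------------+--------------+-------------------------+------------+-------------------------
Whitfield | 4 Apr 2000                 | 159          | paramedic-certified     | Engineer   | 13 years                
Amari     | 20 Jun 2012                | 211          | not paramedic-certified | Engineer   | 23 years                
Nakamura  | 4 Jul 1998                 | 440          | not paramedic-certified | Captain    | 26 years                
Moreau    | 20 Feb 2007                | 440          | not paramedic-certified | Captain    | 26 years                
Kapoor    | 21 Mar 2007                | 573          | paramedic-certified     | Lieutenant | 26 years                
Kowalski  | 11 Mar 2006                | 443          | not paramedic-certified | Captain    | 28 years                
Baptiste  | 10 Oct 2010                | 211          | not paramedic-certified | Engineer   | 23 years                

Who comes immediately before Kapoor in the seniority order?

By rank: Nakamura, Moreau and Kowalski (Captain); then Kapoor (Lieutenant); then Whitfield, Baptiste and Amari (Engineer).
Nakamura, Moreau and Kowalski are each not paramedic-certified, so the next rule applies.
Among Nakamura, Moreau and Kowalski, by badge number (lower first): Nakamura and Moreau (440) before Kowalski (443).
Nakamura and Moreau both have total department service 26 years, so the next rule applies.
Among Nakamura and Moreau, by date of academy graduation (earlier first): Nakamura (4 Jul 1998) before Moreau (20 Feb 2007).
Among Whitfield, Baptiste and Amari, paramedic-certified before not paramedic-certified: Whitfield (paramedic-certified) before Baptiste and Amari (not paramedic-certified).
Baptiste and Amari both have badge number 211, so the next rule applies.
Baptiste and Amari both have total department service 23 years, so the next rule applies.
Among Baptiste and Amari, by date of academy graduation (earlier first): Baptiste (10 Oct 2010) before Amari (20 Jun 2012).
Order: Nakamura, Moreau, Kowalski, Kapoor, Whitfield, Baptiste, Amari.

Kowalski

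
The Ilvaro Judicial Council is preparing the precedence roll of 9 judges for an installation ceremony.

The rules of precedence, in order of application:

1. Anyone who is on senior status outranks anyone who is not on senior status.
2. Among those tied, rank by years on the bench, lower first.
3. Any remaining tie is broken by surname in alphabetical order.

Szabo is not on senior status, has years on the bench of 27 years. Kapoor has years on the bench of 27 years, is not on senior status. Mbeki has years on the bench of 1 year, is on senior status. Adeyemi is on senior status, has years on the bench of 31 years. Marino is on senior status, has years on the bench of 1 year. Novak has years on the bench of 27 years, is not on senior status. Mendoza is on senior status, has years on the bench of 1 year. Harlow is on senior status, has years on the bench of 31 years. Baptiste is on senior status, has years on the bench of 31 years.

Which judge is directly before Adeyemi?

By the first rule: Marino, Mbeki, Mendoza, Adeyemi, Baptiste and Harlow (each on senior status); then Kapoor, Novak and Szabo (each not on senior status).
Among Marino, Mbeki, Mendoza, Adeyemi, Baptiste and Harlow, by years on the bench (lower first): Marino, Mbeki and Mendoza (1 year) before Adeyemi, Baptiste and Harlow (31 years).
Among Marino, Mbeki and Mendoza, alphabetically by surname: Marino before Mbeki before Mendoza.
Among Adeyemi, Baptiste and Harlow, alphabetically by surname: Adeyemi before Baptiste before Harlow.
Kapoor, Novak and Szabo all have years on the bench 27 years, so the next rule applies.
Among Kapoor, Novak and Szabo, alphabetically by surname: Kapoor before Novak before Szabo.
Order: Marino, Mbeki, Mendoza, Adeyemi, Baptiste, Harlow, Kapoor, Novak, Szabo.

Mendoza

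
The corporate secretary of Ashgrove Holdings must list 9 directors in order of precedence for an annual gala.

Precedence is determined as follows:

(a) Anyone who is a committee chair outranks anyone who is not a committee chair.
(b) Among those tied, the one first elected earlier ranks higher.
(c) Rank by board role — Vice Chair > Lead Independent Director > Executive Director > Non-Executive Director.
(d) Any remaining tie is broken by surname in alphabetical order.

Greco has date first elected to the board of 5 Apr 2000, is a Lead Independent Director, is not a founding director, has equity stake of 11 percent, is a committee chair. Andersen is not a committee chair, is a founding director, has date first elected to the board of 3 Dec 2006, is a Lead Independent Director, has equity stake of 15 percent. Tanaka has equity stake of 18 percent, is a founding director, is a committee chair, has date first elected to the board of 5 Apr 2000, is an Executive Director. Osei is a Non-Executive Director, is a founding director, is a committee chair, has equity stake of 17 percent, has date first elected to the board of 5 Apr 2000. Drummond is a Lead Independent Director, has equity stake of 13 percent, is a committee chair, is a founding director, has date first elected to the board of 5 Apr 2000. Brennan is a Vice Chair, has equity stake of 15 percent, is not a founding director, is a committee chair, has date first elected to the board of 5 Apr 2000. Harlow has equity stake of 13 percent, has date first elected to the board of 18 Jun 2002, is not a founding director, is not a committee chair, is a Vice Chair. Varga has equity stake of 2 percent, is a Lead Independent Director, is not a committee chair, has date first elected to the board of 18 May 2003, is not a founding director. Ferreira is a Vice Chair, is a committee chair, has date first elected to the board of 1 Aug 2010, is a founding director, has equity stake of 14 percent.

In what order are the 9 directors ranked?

Brennan, Drummond, Greco, Tanaka, Osei, Ferreira, Harlow, Varga, Andersen

By the first rule: Brennan, Drummond, Greco, Tanaka, Osei and Ferreira (each a committee chair); then Harlow, Varga and Andersen (each not a committee chair).
Among Brennan, Drummond, Greco, Tanaka, Osei and Ferreira, by date first elected to the board (earlier first): Brennan, Drummond, Greco, Tanaka and Osei (5 Apr 2000) before Ferreira (1 Aug 2010).
Among Brennan, Drummond, Greco, Tanaka and Osei, by board role: Brennan (Vice Chair) before Drummond and Greco (Lead Independent Director) before Tanaka (Executive Director) before Osei (Non-Executive Director).
Among Drummond and Greco, alphabetically by surname: Drummond before Greco.
Among Harlow, Varga and Andersen, by date first elected to the board (earlier first): Harlow (18 Jun 2002) before Varga (18 May 2003) before Andersen (3 Dec 2006).
Full order: Brennan, Drummond, Greco, Tanaka, Osei, Ferreira, Harlow, Varga, Andersen.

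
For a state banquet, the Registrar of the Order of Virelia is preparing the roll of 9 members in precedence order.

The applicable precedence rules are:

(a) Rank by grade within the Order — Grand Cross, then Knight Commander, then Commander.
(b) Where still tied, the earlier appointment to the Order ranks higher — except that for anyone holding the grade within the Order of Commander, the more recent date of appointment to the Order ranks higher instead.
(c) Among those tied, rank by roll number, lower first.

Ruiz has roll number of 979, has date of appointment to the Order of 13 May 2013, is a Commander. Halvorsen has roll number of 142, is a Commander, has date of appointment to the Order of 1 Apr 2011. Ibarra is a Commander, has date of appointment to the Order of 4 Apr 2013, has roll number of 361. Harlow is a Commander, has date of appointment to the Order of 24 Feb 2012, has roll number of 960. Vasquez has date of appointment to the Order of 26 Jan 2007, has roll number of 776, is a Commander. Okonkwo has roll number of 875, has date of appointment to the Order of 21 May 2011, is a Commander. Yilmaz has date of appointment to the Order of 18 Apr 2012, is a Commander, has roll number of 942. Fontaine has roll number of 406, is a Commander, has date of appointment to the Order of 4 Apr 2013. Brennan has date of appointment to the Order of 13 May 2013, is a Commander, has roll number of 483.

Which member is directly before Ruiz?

Brennan

By grade within the Order: Brennan, Ruiz, Ibarra, Fontaine, Yilmaz, Harlow, Okonkwo, Halvorsen and Vasquez (Commander).
Among Brennan, Ruiz, Ibarra, Fontaine, Yilmaz, Harlow, Okonkwo, Halvorsen and Vasquez, by date of appointment to the Order (later first) (reversed rule for this group): Brennan and Ruiz (13 May 2013) before Ibarra and Fontaine (4 Apr 2013) before Yilmaz (18 Apr 2012) before Harlow (24 Feb 2012) before Okonkwo (21 May 2011) before Halvorsen (1 Apr 2011) before Vasquez (26 Jan 2007).
Among Brennan and Ruiz, by roll number (lower first): Brennan (483) before Ruiz (979).
Among Ibarra and Fontaine, by roll number (lower first): Ibarra (361) before Fontaine (406).
Order: Brennan, Ruiz, Ibarra, Fontaine, Yilmaz, Harlow, Okonkwo, Halvorsen, Vasquez.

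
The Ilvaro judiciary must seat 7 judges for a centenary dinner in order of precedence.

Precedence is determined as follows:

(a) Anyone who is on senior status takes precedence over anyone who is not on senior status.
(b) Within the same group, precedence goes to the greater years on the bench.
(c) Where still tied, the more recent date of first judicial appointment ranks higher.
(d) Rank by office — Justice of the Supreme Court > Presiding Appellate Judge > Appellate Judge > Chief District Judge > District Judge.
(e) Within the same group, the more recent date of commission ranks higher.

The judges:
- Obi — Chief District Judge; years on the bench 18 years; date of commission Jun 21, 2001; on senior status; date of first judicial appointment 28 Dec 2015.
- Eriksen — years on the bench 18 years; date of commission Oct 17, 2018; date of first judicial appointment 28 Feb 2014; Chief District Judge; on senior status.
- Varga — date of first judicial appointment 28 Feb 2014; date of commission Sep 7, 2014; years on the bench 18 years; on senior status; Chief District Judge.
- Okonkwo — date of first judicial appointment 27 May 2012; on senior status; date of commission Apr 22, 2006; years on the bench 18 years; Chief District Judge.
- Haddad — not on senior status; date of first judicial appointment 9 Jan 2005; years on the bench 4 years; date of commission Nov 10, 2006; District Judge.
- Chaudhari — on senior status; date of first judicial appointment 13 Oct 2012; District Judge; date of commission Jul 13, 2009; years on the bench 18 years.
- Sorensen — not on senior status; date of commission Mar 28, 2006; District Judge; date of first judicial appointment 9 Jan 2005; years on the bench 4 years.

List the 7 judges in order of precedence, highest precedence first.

Obi, Eriksen, Varga, Chaudhari, Okonkwo, Haddad, Sorensen

By the first rule: Obi, Eriksen, Varga, Chaudhari and Okonkwo (each on senior status); then Haddad and Sorensen (both not on senior status).
Obi, Eriksen, Varga, Chaudhari and Okonkwo all have years on the bench 18 years, so the next rule applies.
Among Obi, Eriksen, Varga, Chaudhari and Okonkwo, by date of first judicial appointment (later first): Obi (28 Dec 2015) before Eriksen and Varga (28 Feb 2014) before Chaudhari (13 Oct 2012) before Okonkwo (27 May 2012).
Eriksen and Varga are each Chief District Judge, so the next rule applies.
Among Eriksen and Varga, by date of commission (later first): Eriksen (Oct 17, 2018) before Varga (Sep 7, 2014).
Haddad and Sorensen both have years on the bench 4 years, so the next rule applies.
Haddad and Sorensen both have date of first judicial appointment 9 Jan 2005, so the next rule applies.
Haddad and Sorensen are each District Judge, so the next rule applies.
Among Haddad and Sorensen, by date of commission (later first): Haddad (Nov 10, 2006) before Sorensen (Mar 28, 2006).
Full order: Obi, Eriksen, Varga, Chaudhari, Okonkwo, Haddad, Sorensen.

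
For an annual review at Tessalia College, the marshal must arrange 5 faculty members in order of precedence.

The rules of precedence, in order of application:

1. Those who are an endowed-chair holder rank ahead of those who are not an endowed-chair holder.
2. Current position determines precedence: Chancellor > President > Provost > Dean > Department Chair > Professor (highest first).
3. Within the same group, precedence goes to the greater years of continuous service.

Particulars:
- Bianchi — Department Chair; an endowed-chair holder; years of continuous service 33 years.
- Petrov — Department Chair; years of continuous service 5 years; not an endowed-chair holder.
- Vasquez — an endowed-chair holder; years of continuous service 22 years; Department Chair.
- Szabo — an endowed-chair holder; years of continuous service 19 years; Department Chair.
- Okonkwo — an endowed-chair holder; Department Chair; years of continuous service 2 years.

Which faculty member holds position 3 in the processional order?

By the first rule: Bianchi, Vasquez, Szabo and Okonkwo (each an endowed-chair holder); then Petrov (not an endowed-chair holder).
Bianchi, Vasquez, Szabo and Okonkwo are each Department Chair, so the next rule applies.
Among Bianchi, Vasquez, Szabo and Okonkwo, by years of continuous service (higher first): Bianchi (33 years) before Vasquez (22 years) before Szabo (19 years) before Okonkwo (2 years).
Order: Bianchi, Vasquez, Szabo, Okonkwo, Petrov.

Szabo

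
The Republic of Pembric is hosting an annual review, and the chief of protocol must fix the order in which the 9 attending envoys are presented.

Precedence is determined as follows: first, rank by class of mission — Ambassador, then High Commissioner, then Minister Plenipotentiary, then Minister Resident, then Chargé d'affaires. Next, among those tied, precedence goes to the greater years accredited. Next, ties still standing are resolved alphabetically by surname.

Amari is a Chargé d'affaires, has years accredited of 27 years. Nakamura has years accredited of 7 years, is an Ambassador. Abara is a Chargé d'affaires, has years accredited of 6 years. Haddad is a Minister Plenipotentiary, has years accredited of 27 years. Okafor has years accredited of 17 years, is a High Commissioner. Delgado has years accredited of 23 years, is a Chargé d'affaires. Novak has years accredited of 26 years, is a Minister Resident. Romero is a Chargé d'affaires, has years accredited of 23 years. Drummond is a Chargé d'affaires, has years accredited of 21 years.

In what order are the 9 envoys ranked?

By class of mission: Nakamura (Ambassador); then Okafor (High Commissioner); then Haddad (Minister Plenipotentiary); then Novak (Minister Resident); then Amari, Delgado, Romero, Drummond and Abara (Chargé d'affaires).
Among Amari, Delgado, Romero, Drummond and Abara, by years accredited (higher first): Amari (27 years) before Delgado and Romero (23 years) before Drummond (21 years) before Abara (6 years).
Among Delgado and Romero, alphabetically by surname: Delgado before Romero.
Full order: Nakamura, Okafor, Haddad, Novak, Amari, Delgado, Romero, Drummond, Abara.

Nakamura, Okafor, Haddad, Novak, Amari, Delgado, Romero, Drummond, Abara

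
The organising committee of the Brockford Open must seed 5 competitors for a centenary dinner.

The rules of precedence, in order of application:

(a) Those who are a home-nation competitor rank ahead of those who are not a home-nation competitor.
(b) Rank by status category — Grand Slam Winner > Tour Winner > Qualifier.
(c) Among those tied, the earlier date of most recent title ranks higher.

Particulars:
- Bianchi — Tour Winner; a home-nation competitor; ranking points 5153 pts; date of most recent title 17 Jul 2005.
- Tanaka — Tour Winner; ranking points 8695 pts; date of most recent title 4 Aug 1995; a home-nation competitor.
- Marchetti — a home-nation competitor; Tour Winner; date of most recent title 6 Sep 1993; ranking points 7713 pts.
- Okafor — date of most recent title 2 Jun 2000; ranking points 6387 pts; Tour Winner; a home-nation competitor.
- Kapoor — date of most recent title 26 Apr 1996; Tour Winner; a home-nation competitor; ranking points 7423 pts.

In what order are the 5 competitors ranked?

By the first rule: Marchetti, Tanaka, Kapoor, Okafor and Bianchi (each a home-nation competitor).
Marchetti, Tanaka, Kapoor, Okafor and Bianchi are each Tour Winner, so the next rule applies.
Among Marchetti, Tanaka, Kapoor, Okafor and Bianchi, by date of most recent title (earlier first): Marchetti (6 Sep 1993) before Tanaka (4 Aug 1995) before Kapoor (26 Apr 1996) before Okafor (2 Jun 2000) before Bianchi (17 Jul 2005).
Full order: Marchetti, Tanaka, Kapoor, Okafor, Bianchi.

Marchetti, Tanaka, Kapoor, Okafor, Bianchi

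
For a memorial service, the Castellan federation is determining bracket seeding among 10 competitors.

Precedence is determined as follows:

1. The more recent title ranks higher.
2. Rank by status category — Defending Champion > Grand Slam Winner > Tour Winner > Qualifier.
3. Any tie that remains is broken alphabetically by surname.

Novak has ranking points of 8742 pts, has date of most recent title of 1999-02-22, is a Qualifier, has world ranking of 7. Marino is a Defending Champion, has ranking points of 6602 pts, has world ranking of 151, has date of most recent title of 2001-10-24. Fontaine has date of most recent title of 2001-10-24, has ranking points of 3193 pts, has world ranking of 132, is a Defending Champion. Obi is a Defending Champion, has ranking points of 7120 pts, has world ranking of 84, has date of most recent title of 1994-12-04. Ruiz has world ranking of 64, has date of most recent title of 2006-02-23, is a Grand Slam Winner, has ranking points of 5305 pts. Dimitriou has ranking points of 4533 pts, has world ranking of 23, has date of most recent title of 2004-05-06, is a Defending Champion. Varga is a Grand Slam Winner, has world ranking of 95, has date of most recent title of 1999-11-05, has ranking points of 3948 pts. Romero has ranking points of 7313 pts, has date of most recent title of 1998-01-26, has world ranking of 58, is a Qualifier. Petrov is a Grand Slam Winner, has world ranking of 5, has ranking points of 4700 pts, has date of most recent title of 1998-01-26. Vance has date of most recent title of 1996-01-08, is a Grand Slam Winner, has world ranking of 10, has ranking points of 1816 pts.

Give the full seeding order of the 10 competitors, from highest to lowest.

By date of most recent title (later first): Ruiz (2006-02-23); then Dimitriou (2004-05-06); then Fontaine and Marino (both 2001-10-24); then Varga (1999-11-05); then Novak (1999-02-22); then Petrov and Romero (both 1998-01-26); then Vance (1996-01-08); then Obi (1994-12-04).
Fontaine and Marino are each Defending Champion, so the next rule applies.
Among Fontaine and Marino, alphabetically by surname: Fontaine before Marino.
Among Petrov and Romero, by status category: Petrov (Grand Slam Winner) before Romero (Qualifier).
Full order: Ruiz, Dimitriou, Fontaine, Marino, Varga, Novak, Petrov, Romero, Vance, Obi.

Ruiz, Dimitriou, Fontaine, Marino, Varga, Novak, Petrov, Romero, Vance, Obi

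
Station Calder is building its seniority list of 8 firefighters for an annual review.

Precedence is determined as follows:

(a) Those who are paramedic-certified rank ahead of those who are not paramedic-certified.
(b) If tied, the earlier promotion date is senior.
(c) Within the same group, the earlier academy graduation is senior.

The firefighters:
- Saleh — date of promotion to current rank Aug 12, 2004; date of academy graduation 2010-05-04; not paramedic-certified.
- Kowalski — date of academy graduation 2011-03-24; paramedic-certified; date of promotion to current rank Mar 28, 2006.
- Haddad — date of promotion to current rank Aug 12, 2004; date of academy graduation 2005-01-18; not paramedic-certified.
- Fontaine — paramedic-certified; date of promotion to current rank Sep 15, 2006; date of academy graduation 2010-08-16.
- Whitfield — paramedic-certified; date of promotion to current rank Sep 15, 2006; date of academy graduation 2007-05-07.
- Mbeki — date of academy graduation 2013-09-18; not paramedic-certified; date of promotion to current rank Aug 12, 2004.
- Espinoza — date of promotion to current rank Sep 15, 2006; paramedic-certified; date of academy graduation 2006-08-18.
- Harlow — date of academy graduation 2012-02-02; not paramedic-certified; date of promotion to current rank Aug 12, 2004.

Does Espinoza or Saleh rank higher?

Espinoza

By the first rule: Kowalski, Espinoza, Whitfield and Fontaine (each paramedic-certified); then Haddad, Saleh, Harlow and Mbeki (each not paramedic-certified).
Among Kowalski, Espinoza, Whitfield and Fontaine, by date of promotion to current rank (earlier first): Kowalski (Mar 28, 2006) before Espinoza, Whitfield and Fontaine (Sep 15, 2006).
Among Espinoza, Whitfield and Fontaine, by date of academy graduation (earlier first): Espinoza (2006-08-18) before Whitfield (2007-05-07) before Fontaine (2010-08-16).
Haddad, Saleh, Harlow and Mbeki all have date of promotion to current rank Aug 12, 2004, so the next rule applies.
Among Haddad, Saleh, Harlow and Mbeki, by date of academy graduation (earlier first): Haddad (2005-01-18) before Saleh (2010-05-04) before Harlow (2012-02-02) before Mbeki (2013-09-18).
So Espinoza takes precedence.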